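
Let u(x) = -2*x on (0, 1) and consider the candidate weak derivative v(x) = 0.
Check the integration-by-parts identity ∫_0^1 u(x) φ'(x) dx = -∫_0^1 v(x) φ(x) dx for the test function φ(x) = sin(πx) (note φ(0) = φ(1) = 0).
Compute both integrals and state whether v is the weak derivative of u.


LHS = 4/π, RHS = 0. No, v is not the weak derivative of u.

u(x) = -2*x, classical derivative u'(x) = -2.
φ(x) = sin(πx), so φ'(x) = π*cos(π*x).
Note φ(0) = φ(1) = 0, so the boundary term u·φ vanishes.
LHS = ∫_0^1 u(x) φ'(x) dx = ∫_0^1 (-2*π*x*cos(π*x)) dx. Term by term:
  ∫_0^1 -2*π*x*cos(π*x) dx = 4/π.
So LHS = 4/π.
∫_0^1 v(x) φ(x) dx = ∫_0^1 (0) dx. Term by term:
  ∫_0^1 0 dx = 0.
So RHS = -∫_0^1 v(x) φ(x) dx = 0.
LHS − RHS = 4/π ≠ 0, so the identity fails.
(For a valid weak derivative the identity must hold for EVERY test function, in particular this one. The failure shows v is NOT the weak derivative of u.)
Correct weak derivative would be u'(x) = -2.


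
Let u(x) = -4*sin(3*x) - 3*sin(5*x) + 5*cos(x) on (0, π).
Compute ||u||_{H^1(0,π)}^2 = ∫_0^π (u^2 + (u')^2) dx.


||u||_{H^1(0,π)}^2 = 222*π

u'(x) = -5*sin(x) - 12*cos(3*x) - 15*cos(5*x).
Expand u² and (u')² and integrate term by term on (0, π), using: for integers n ≥ 1, ∫_0^π sin²(nx) dx = ∫_0^π cos²(nx) dx = π/2; for n ≠ n', ∫_0^π sin(nx)sin(n'x) dx = ∫_0^π cos(nx)cos(n'x) dx = 0; and by product-to-sum, ∫_0^π sin(nx)cos(n'x) dx = ½∫_0^π [sin((n+n')x) + sin((n−n')x)] dx, which is 0 when n+n' is even and 2n/(n²−n'²) when n+n' is odd (it need not vanish on (0, π)).
  u² squared terms: (-4)²·∫sin(3x)² dx = 16·π/2 = 8*π;  (-3)²·∫sin(5x)² dx = 9·π/2 = 9*π/2;  (5)²·∫cos(x)² dx = 25·π/2 = 25*π/2.
  u² cross terms: 2·(-4)·(-3)·∫sin(3x)·sin(5x) dx = 24·(0) = 0;  2·(-4)·(5)·∫sin(3x)·cos(x) dx = -40·(0) = 0;  2·(-3)·(5)·∫sin(5x)·cos(x) dx = -30·(0) = 0.
  So ∫_0^π u² dx = 8*π + 9*π/2 + 25*π/2 + 0 + 0 + 0 = 25*π.
  (u')² squared terms: (-15)²·∫cos(5x)² dx = 225·π/2 = 225*π/2;  (-12)²·∫cos(3x)² dx = 144·π/2 = 72*π;  (-5)²·∫sin(x)² dx = 25·π/2 = 25*π/2.
  (u')² cross terms: 2·(-15)·(-12)·∫cos(5x)·cos(3x) dx = 360·(0) = 0;  2·(-15)·(-5)·∫cos(5x)·sin(x) dx = 150·(0) = 0;  2·(-12)·(-5)·∫cos(3x)·sin(x) dx = 120·(0) = 0.
  So ∫_0^π (u')² dx = 225*π/2 + 72*π + 25*π/2 + 0 + 0 + 0 = 197*π.
||u||_{H^1}^2 = (25*π) + (197*π) = 222*π.


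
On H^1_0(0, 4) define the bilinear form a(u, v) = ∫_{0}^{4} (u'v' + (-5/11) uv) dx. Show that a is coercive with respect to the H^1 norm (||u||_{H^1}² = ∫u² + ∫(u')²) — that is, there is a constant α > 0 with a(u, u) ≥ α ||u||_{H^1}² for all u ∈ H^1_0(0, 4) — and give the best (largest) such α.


α = (-80/11 + π^2)/(π^2 + 16)

Coercivity of a(·,·) on H^1_0(0, 4) means a(u, u) ≥ α ||u||_{H^1}² for every u ∈ H^1_0.
The interval has length L = 4, and Poincaré/coercivity depend only on L. Here a(u, u) = ∫(u')² + (-5/11)·∫u².
Here c = -5/11 < 0 with |c| < (π/L)² = π^2/16, so coercivity still holds. The condition a(u,u) ≥ α||u||_{H^1}² reads (1−α)∫(u')² ≥ (α−c)∫u². Any admissible α is ≤ 1 (rapidly oscillating u have ∫u²/∫(u')² → 0), and α = 1 would force 0 ≥ (1−c)∫u², impossible since c < 1; so 1−α > 0. By the sharp Poincaré inequality on H^1_0 of an interval of length L, ∫(u')² ≥ (π/L)²∫u² with equality for the first sine mode sin(π(x−x₀)/L) (x₀ the left endpoint), so the inequality holds for all u iff (1−α)(π/L)² ≥ α − c, i.e. α ≤ ((π/L)² + c)/((π/L)² + 1) = (1 + c(L/π)²)/(1 + (L/π)²). (Direct route, valid since c ≤ 0: Poincaré gives c∫u² ≥ c(L/π)²∫(u')², so a(u,u) ≥ (1 + c(L/π)²)∫(u')², while ||u||_{H^1}² ≤ (1 + (L/π)²)∫(u')²; dividing yields the same α.) With (π/L)² = π^2/16 and c = -5/11, the largest admissible constant is α = ((π/L)² + c)/((π/L)² + 1).
Simplifying, α = (-80/11 + π^2)/(π^2 + 16).


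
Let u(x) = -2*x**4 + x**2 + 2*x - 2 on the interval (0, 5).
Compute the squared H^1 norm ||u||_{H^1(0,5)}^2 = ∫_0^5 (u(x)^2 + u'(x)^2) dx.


||u||_{H^1}^2 = 94394270/63

The H^1 norm (squared) on an interval (0, L) is
  ||u||_{H^1}^2 = ∫_0^L u(x)^2 dx + ∫_0^L u'(x)^2 dx.
Compute u'(x) = -8*x**3 + 2*x + 2.
Then u(x)^2 = 4*x**8 - 4*x**6 - 8*x**5 + 9*x**4 + 4*x**3 - 8*x + 4 and u'(x)^2 = 64*x**6 - 32*x**4 - 32*x**3 + 4*x**2 + 8*x + 4.
Integrate each monomial from 0 to 5 using ∫_0^5 c·x^n dx = c·5^(n+1)/(n+1):
  ∫_0^5 u(x)^2 dx = ∫_0^5 (4*x^8 - 4*x^6 - 8*x^5 + 9*x^4 + 4*x^3 - 8*x + 4) dx. Term by term:
    ∫_0^5 4*x^8 dx = 7812500/9;  ∫_0^5 -4*x^6 dx = -312500/7;  ∫_0^5 -8*x^5 dx = -62500/3;
    ∫_0^5 9*x^4 dx = 5625;  ∫_0^5 4*x^3 dx = 625;  ∫_0^5 -8*x dx = -100;
    ∫_0^5 4 dx = 20.
  Sum: 7812500/9 − 312500/7 − 62500/3 + 5625 + 625 − 100 + 20 = 50951210/63.
  ∫_0^5 u'(x)^2 dx = ∫_0^5 (64*x^6 - 32*x^4 - 32*x^3 + 4*x^2 + 8*x + 4) dx. Term by term:
    ∫_0^5 64*x^6 dx = 5000000/7;  ∫_0^5 -32*x^4 dx = -20000;  ∫_0^5 -32*x^3 dx = -5000;
    ∫_0^5 4*x^2 dx = 500/3;  ∫_0^5 8*x dx = 100;  ∫_0^5 4 dx = 20.
  Sum: 5000000/7 − 20000 − 5000 + 500/3 + 100 + 20 = 14481020/21.
Adding: ||u||_{H^1}^2 = 50951210/63 + 14481020/21 = 94394270/63.


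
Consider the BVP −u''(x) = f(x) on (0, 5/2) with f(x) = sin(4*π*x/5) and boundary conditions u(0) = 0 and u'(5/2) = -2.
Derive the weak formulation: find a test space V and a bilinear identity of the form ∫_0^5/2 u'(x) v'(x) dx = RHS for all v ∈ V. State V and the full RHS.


V = {v ∈ H^1(0, 5/2) : v(0) = 0} (test functions vanish at x = 0 where u is specified); weak form: ∫_0^5/2 u'v' dx = ∫_0^5/2 (sin(4*π*x/5)) v dx − 2·v(5/2) for all v ∈ V.

Multiply both sides by a test function v and integrate from 0 to 5/2:
  ∫_0^5/2 −u''(x) v(x) dx = ∫_0^5/2 f(x) v(x) dx.
Integrate the LHS by parts once:
  ∫_0^5/2 −u'' v dx = −[u'(x) v(x)]_0^5/2 + ∫_0^5/2 u'(x) v'(x) dx.
Thus ∫_0^5/2 u'(x) v'(x) dx = ∫_0^5/2 f(x) v(x) dx + [u'(x) v(x)]_0^5/2.
Choose V so that boundary terms are either known or forced to vanish.
Mixed BC: u(0) = 0 (Dirichlet) and u'(5/2) = -2 (Neumann). Define V = {v ∈ H^1(0, 5/2) : v(0) = 0}. Then [u' v]_0^5/2 = u'(5/2)·v(5/2) − u'(0)·0 = − 2·v(5/2).
Weak formulation: find u (satisfying any essential BC) such that ∫_0^5/2 u'(x) v'(x) dx = ∫_0^5/2 f v dx − 2·v(5/2) for all v ∈ V (Dirichlet at 0 absorbed into V; Neumann datum at x = 5/2 contributes the boundary term).
Substituting f(x) = sin(4*π*x/5), the right-hand side is ∫_0^5/2 (sin(4*π*x/5)) v dx − 2·v(5/2).


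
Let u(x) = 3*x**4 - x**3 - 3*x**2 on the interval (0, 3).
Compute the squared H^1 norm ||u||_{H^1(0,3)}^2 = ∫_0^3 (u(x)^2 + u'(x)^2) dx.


||u||_{H^1}^2 = 5789151/140

The H^1 norm (squared) on an interval (0, L) is
  ||u||_{H^1}^2 = ∫_0^L u(x)^2 dx + ∫_0^L u'(x)^2 dx.
Compute u'(x) = 12*x**3 - 3*x**2 - 6*x.
Then u(x)^2 = 9*x**8 - 6*x**7 - 17*x**6 + 6*x**5 + 9*x**4 and u'(x)^2 = 144*x**6 - 72*x**5 - 135*x**4 + 36*x**3 + 36*x**2.
Integrate each monomial from 0 to 3 using ∫_0^3 c·x^n dx = c·3^(n+1)/(n+1):
  ∫_0^3 u(x)^2 dx = ∫_0^3 (9*x^8 - 6*x^7 - 17*x^6 + 6*x^5 + 9*x^4) dx. Term by term:
    ∫_0^3 9*x^8 dx = 19683;  ∫_0^3 -6*x^7 dx = -19683/4;  ∫_0^3 -17*x^6 dx = -37179/7;
    ∫_0^3 6*x^5 dx = 729;  ∫_0^3 9*x^4 dx = 2187/5.
  Sum: 19683 − 19683/4 − 37179/7 + 729 + 2187/5 = 1486431/140.
  ∫_0^3 u'(x)^2 dx = ∫_0^3 (144*x^6 - 72*x^5 - 135*x^4 + 36*x^3 + 36*x^2) dx. Term by term:
    ∫_0^3 144*x^6 dx = 314928/7;  ∫_0^3 -72*x^5 dx = -8748;  ∫_0^3 -135*x^4 dx = -6561;
    ∫_0^3 36*x^3 dx = 729;  ∫_0^3 36*x^2 dx = 324.
  Sum: 314928/7 − 8748 − 6561 + 729 + 324 = 215136/7.
Adding: ||u||_{H^1}^2 = 1486431/140 + 215136/7 = 5789151/140.


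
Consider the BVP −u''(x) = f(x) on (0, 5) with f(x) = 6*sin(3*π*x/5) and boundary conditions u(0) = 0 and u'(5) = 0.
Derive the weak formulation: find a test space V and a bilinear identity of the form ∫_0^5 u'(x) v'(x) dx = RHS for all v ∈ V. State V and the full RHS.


V = {v ∈ H^1(0, 5) : v(0) = 0} (test functions vanish at x = 0 where u is specified); weak form: ∫_0^5 u'v' dx = ∫_0^5 (6*sin(3*π*x/5)) v dx for all v ∈ V.

Multiply both sides by a test function v and integrate from 0 to 5:
  ∫_0^5 −u''(x) v(x) dx = ∫_0^5 f(x) v(x) dx.
Integrate the LHS by parts once:
  ∫_0^5 −u'' v dx = −[u'(x) v(x)]_0^5 + ∫_0^5 u'(x) v'(x) dx.
Thus ∫_0^5 u'(x) v'(x) dx = ∫_0^5 f(x) v(x) dx + [u'(x) v(x)]_0^5.
Choose V so that boundary terms are either known or forced to vanish.
Mixed BC: u(0) = 0 (Dirichlet) and u'(5) = 0 (Neumann). Define V = {v ∈ H^1(0, 5) : v(0) = 0}. Then [u' v]_0^5 = u'(5)·v(5) − u'(0)·0 = 0.
Weak formulation: find u (satisfying any essential BC) such that ∫_0^5 u'(x) v'(x) dx = ∫_0^5 f v dx for all v ∈ V (Dirichlet at 0 absorbed into V; the Neumann datum at x = 5 is zero, so no boundary term remains).
Substituting f(x) = 6*sin(3*π*x/5), the right-hand side is ∫_0^5 (6*sin(3*π*x/5)) v dx.


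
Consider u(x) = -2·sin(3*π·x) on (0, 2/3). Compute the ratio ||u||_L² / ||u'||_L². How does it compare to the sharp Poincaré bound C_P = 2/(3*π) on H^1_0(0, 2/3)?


||u||_L² / ||u'||_L² = 1/(3*π) < C_P = 2/(3*π).

u(x) = -2·sin(3*π·x), so u'(x) = -6*π*cos(3*π*x).
Writing u(x) = A·sin(kπx/L) with A = -2 and k = 2, use ∫_0^L sin²(kπx/L) dx = L/2 and ∫_0^L cos²(kπx/L) dx = L/2.
u² = 4·sin²(3*π·x) and (u')² = 36*π^2·cos²(3*π·x), and each of sin², cos² integrates to L/2 = 1/3 over (0, 2/3).
∫_0^2/3 u² dx = 4/3, so ||u||_L² = 2*sqrt(3)/3.
∫_0^2/3 (u')² dx = 12*π^2, so ||u'||_L² = 2*sqrt(3)*π.
Ratio ||u||_L² / ||u'||_L² = 1/(3*π).
Sharp Poincaré constant on H^1_0(0, 2/3) is C_P = L/π = 2/(3*π), achieved by sin(3*π/2·x).
This is the k = 2 harmonic; the ratio L/(kπ) is strictly less than C_P = L/π, consistent with the sharp inequality ||u||_L² ≤ C_P ||u'||_L².


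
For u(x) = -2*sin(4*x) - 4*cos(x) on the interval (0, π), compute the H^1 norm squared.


||u||_{H^1(0,π)}^2 = 256/15 + 50*π

u'(x) = 4*sin(x) - 8*cos(4*x).
Expand u² and (u')² and integrate term by term on (0, π), using: for integers n ≥ 1, ∫_0^π sin²(nx) dx = ∫_0^π cos²(nx) dx = π/2; for n ≠ n', ∫_0^π sin(nx)sin(n'x) dx = ∫_0^π cos(nx)cos(n'x) dx = 0; and by product-to-sum, ∫_0^π sin(nx)cos(n'x) dx = ½∫_0^π [sin((n+n')x) + sin((n−n')x)] dx, which is 0 when n+n' is even and 2n/(n²−n'²) when n+n' is odd (it need not vanish on (0, π)).
  u² squared terms: (-4)²·∫cos(x)² dx = 16·π/2 = 8*π;  (-2)²·∫sin(4x)² dx = 4·π/2 = 2*π.
  u² cross terms: 2·(-4)·(-2)·∫cos(x)·sin(4x) dx = 16·(8/15) = 128/15.
  So ∫_0^π u² dx = 8*π + 2*π + 128/15 = 128/15 + 10*π.
  (u')² squared terms: (-8)²·∫cos(4x)² dx = 64·π/2 = 32*π;  (4)²·∫sin(x)² dx = 16·π/2 = 8*π.
  (u')² cross terms: 2·(-8)·(4)·∫cos(4x)·sin(x) dx = -64·(-2/15) = 128/15.
  So ∫_0^π (u')² dx = 32*π + 8*π + 128/15 = 128/15 + 40*π.
||u||_{H^1}^2 = (128/15 + 10*π) + (128/15 + 40*π) = 256/15 + 50*π.


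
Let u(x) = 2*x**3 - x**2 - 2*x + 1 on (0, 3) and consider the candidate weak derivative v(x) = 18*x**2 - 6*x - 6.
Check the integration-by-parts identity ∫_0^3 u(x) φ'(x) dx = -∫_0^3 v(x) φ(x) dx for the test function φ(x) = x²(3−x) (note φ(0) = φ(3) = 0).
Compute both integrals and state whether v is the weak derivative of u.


LHS = -108, RHS = -324. No, v is not the weak derivative of u.

u(x) = 2*x**3 - x**2 - 2*x + 1, classical derivative u'(x) = 6*x**2 - 2*x - 2.
φ(x) = x²(3−x), so φ'(x) = 3*x*(2 - x).
Note φ(0) = φ(3) = 0, so the boundary term u·φ vanishes.
LHS = ∫_0^3 u(x) φ'(x) dx = ∫_0^3 (-6*x^5 + 15*x^4 - 15*x^2 + 6*x) dx. Term by term:
  ∫_0^3 -6*x^5 dx = -729;  ∫_0^3 15*x^4 dx = 729;  ∫_0^3 -15*x^2 dx = -135;
  ∫_0^3 6*x dx = 27.
Sum: -729 + 729 − 135 + 27 = -108.
So LHS = -108.
∫_0^3 v(x) φ(x) dx = ∫_0^3 (-18*x^5 + 60*x^4 - 12*x^3 - 18*x^2) dx. Term by term:
  ∫_0^3 -18*x^5 dx = -2187;  ∫_0^3 60*x^4 dx = 2916;  ∫_0^3 -12*x^3 dx = -243;
  ∫_0^3 -18*x^2 dx = -162.
Sum: -2187 + 2916 − 243 − 162 = 324.
So RHS = -∫_0^3 v(x) φ(x) dx = -324.
LHS − RHS = 216 ≠ 0, so the identity fails.
(For a valid weak derivative the identity must hold for EVERY test function, in particular this one. The failure shows v is NOT the weak derivative of u.)
Correct weak derivative would be u'(x) = 6*x**2 - 2*x - 2.


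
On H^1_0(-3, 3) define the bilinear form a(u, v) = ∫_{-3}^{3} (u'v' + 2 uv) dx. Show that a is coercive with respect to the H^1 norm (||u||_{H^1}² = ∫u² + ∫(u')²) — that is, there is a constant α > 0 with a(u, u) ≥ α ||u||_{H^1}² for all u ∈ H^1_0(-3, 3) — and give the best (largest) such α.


α = 1

Coercivity of a(·,·) on H^1_0(-3, 3) means a(u, u) ≥ α ||u||_{H^1}² for every u ∈ H^1_0.
The interval has length L = 6, and Poincaré/coercivity depend only on L. Here a(u, u) = ∫(u')² + (2)·∫u².
Here c = 2 ≥ 1, so a(u,u) = ∫(u')² + c∫u² ≥ ∫(u')² + ∫u² = ||u||_{H^1}², i.e. α = 1 works. No larger α is possible: a(u,u) ≥ α||u||_{H^1}² means (1−α)∫(u')² ≥ (α−c)∫u², and for the modes u_n = sin(nπ(x−x₀)/L) (x₀ the left endpoint) one has ∫u_n²/∫(u_n')² = (L/(nπ))² → 0, so a(u_n,u_n)/||u_n||_{H^1}² → 1. Hence the optimal constant is α = 1.
Therefore α = 1.


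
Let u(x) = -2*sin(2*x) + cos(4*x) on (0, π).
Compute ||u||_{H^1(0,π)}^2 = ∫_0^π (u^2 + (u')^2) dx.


||u||_{H^1(0,π)}^2 = 37*π/2

u'(x) = -4*sin(4*x) - 4*cos(2*x).
Expand u² and (u')² and integrate term by term on (0, π), using: for integers n ≥ 1, ∫_0^π sin²(nx) dx = ∫_0^π cos²(nx) dx = π/2; for n ≠ n', ∫_0^π sin(nx)sin(n'x) dx = ∫_0^π cos(nx)cos(n'x) dx = 0; and by product-to-sum, ∫_0^π sin(nx)cos(n'x) dx = ½∫_0^π [sin((n+n')x) + sin((n−n')x)] dx, which is 0 when n+n' is even and 2n/(n²−n'²) when n+n' is odd (it need not vanish on (0, π)).
  u² squared terms: (-2)²·∫sin(2x)² dx = 4·π/2 = 2*π;  (1)²·∫cos(4x)² dx = 1·π/2 = π/2.
  u² cross terms: 2·(-2)·(1)·∫sin(2x)·cos(4x) dx = -4·(0) = 0.
  So ∫_0^π u² dx = 2*π + π/2 + 0 = 5*π/2.
  (u')² squared terms: (-4)²·∫cos(2x)² dx = 16·π/2 = 8*π;  (-4)²·∫sin(4x)² dx = 16·π/2 = 8*π.
  (u')² cross terms: 2·(-4)·(-4)·∫cos(2x)·sin(4x) dx = 32·(0) = 0.
  So ∫_0^π (u')² dx = 8*π + 8*π + 0 = 16*π.
||u||_{H^1}^2 = (5*π/2) + (16*π) = 37*π/2.


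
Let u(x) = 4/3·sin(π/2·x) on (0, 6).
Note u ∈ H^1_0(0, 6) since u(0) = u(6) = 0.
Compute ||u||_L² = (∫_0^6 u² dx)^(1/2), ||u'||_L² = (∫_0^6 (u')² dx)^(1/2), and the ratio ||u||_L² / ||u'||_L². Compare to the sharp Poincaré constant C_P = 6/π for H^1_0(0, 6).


||u||_L² / ||u'||_L² = 2/π < C_P = 6/π.

u(x) = 4/3·sin(π/2·x), so u'(x) = 2*π*cos(π*x/2)/3.
Writing u(x) = A·sin(kπx/L) with A = 4/3 and k = 3, use ∫_0^L sin²(kπx/L) dx = L/2 and ∫_0^L cos²(kπx/L) dx = L/2.
u² = 16/9·sin²(π/2·x) and (u')² = 4*π^2/9·cos²(π/2·x), and each of sin², cos² integrates to L/2 = 3 over (0, 6).
∫_0^6 u² dx = 16/3, so ||u||_L² = 4*sqrt(3)/3.
∫_0^6 (u')² dx = 4*π^2/3, so ||u'||_L² = 2*sqrt(3)*π/3.
Ratio ||u||_L² / ||u'||_L² = 2/π.
Sharp Poincaré constant on H^1_0(0, 6) is C_P = L/π = 6/π, achieved by sin(π/6·x).
This is the k = 3 harmonic; the ratio L/(kπ) is strictly less than C_P = L/π, consistent with the sharp inequality ||u||_L² ≤ C_P ||u'||_L².


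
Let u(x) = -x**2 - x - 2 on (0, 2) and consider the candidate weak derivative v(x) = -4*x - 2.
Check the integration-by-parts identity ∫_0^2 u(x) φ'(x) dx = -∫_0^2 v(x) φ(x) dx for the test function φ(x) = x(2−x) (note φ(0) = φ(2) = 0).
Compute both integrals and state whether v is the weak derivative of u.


LHS = 4, RHS = 8. No, v is not the weak derivative of u.

u(x) = -x**2 - x - 2, classical derivative u'(x) = -2*x - 1.
φ(x) = x(2−x), so φ'(x) = 2 - 2*x.
Note φ(0) = φ(2) = 0, so the boundary term u·φ vanishes.
LHS = ∫_0^2 u(x) φ'(x) dx = ∫_0^2 (2*x^3 + 2*x - 4) dx. Term by term:
  ∫_0^2 2*x^3 dx = 8;  ∫_0^2 2*x dx = 4;  ∫_0^2 -4 dx = -8.
Sum: 8 + 4 − 8 = 4.
So LHS = 4.
∫_0^2 v(x) φ(x) dx = ∫_0^2 (4*x^3 - 6*x^2 - 4*x) dx. Term by term:
  ∫_0^2 4*x^3 dx = 16;  ∫_0^2 -6*x^2 dx = -16;  ∫_0^2 -4*x dx = -8.
Sum: 16 − 16 − 8 = -8.
So RHS = -∫_0^2 v(x) φ(x) dx = 8.
LHS − RHS = -4 ≠ 0, so the identity fails.
(For a valid weak derivative the identity must hold for EVERY test function, in particular this one. The failure shows v is NOT the weak derivative of u.)
Correct weak derivative would be u'(x) = -2*x - 1.


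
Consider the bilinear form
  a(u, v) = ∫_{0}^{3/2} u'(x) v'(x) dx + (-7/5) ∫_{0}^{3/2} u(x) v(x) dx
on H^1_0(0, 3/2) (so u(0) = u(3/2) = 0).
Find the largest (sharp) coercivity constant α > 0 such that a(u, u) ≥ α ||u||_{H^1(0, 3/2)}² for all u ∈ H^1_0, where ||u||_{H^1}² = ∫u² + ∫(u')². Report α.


α = (-63 + 20*π^2)/(5*(9 + 4*π^2))

Coercivity of a(·,·) on H^1_0(0, 3/2) means a(u, u) ≥ α ||u||_{H^1}² for every u ∈ H^1_0.
The interval has length L = 3/2, and Poincaré/coercivity depend only on L. Here a(u, u) = ∫(u')² + (-7/5)·∫u².
Here c = -7/5 < 0 with |c| < (π/L)² = 4*π^2/9, so coercivity still holds. The condition a(u,u) ≥ α||u||_{H^1}² reads (1−α)∫(u')² ≥ (α−c)∫u². Any admissible α is ≤ 1 (rapidly oscillating u have ∫u²/∫(u')² → 0), and α = 1 would force 0 ≥ (1−c)∫u², impossible since c < 1; so 1−α > 0. By the sharp Poincaré inequality on H^1_0 of an interval of length L, ∫(u')² ≥ (π/L)²∫u² with equality for the first sine mode sin(π(x−x₀)/L) (x₀ the left endpoint), so the inequality holds for all u iff (1−α)(π/L)² ≥ α − c, i.e. α ≤ ((π/L)² + c)/((π/L)² + 1) = (1 + c(L/π)²)/(1 + (L/π)²). (Direct route, valid since c ≤ 0: Poincaré gives c∫u² ≥ c(L/π)²∫(u')², so a(u,u) ≥ (1 + c(L/π)²)∫(u')², while ||u||_{H^1}² ≤ (1 + (L/π)²)∫(u')²; dividing yields the same α.) With (π/L)² = 4*π^2/9 and c = -7/5, the largest admissible constant is α = ((π/L)² + c)/((π/L)² + 1).
Simplifying, α = (-63 + 20*π^2)/(5*(9 + 4*π^2)).


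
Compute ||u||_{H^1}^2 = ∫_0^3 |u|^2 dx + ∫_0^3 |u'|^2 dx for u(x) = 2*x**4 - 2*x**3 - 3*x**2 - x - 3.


||u||_{H^1}^2 = 83361/10

The H^1 norm (squared) on an interval (0, L) is
  ||u||_{H^1}^2 = ∫_0^L u(x)^2 dx + ∫_0^L u'(x)^2 dx.
Compute u'(x) = 8*x**3 - 6*x**2 - 6*x - 1.
Then u(x)^2 = 4*x**8 - 8*x**7 - 8*x**6 + 8*x**5 + x**4 + 18*x**3 + 19*x**2 + 6*x + 9 and u'(x)^2 = 64*x**6 - 96*x**5 - 60*x**4 + 56*x**3 + 48*x**2 + 12*x + 1.
Integrate each monomial from 0 to 3 using ∫_0^3 c·x^n dx = c·3^(n+1)/(n+1):
  ∫_0^3 u(x)^2 dx = ∫_0^3 (4*x^8 - 8*x^7 - 8*x^6 + 8*x^5 + x^4 + 18*x^3 + 19*x^2 + 6*x + 9) dx. Term by term:
    ∫_0^3 4*x^8 dx = 8748;  ∫_0^3 -8*x^7 dx = -6561;  ∫_0^3 -8*x^6 dx = -17496/7;
    ∫_0^3 8*x^5 dx = 972;  ∫_0^3 x^4 dx = 243/5;  ∫_0^3 18*x^3 dx = 729/2;
    ∫_0^3 19*x^2 dx = 171;  ∫_0^3 6*x dx = 27;  ∫_0^3 9 dx = 27.
  Sum: 8748 − 6561 − 17496/7 + 972 + 243/5 + 729/2 + 171 + 27 + 27 = 90837/70.
  ∫_0^3 u'(x)^2 dx = ∫_0^3 (64*x^6 - 96*x^5 - 60*x^4 + 56*x^3 + 48*x^2 + 12*x + 1) dx. Term by term:
    ∫_0^3 64*x^6 dx = 139968/7;  ∫_0^3 -96*x^5 dx = -11664;  ∫_0^3 -60*x^4 dx = -2916;
    ∫_0^3 56*x^3 dx = 1134;  ∫_0^3 48*x^2 dx = 432;  ∫_0^3 12*x dx = 54;
    ∫_0^3 1 dx = 3.
  Sum: 139968/7 − 11664 − 2916 + 1134 + 432 + 54 + 3 = 49269/7.
Adding: ||u||_{H^1}^2 = 90837/70 + 49269/7 = 83361/10.


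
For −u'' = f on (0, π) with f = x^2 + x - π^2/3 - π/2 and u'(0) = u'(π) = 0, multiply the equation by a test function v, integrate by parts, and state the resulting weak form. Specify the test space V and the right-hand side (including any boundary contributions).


V = H^1(0, π) (no boundary constraint on v; u is determined up to an additive constant); weak form: ∫_0^π u'v' dx = ∫_0^π (x^2 + x - π^2/3 - π/2) v dx for all v ∈ V.

Multiply both sides by a test function v and integrate from 0 to π:
  ∫_0^π −u''(x) v(x) dx = ∫_0^π f(x) v(x) dx.
Integrate the LHS by parts once:
  ∫_0^π −u'' v dx = −[u'(x) v(x)]_0^π + ∫_0^π u'(x) v'(x) dx.
Thus ∫_0^π u'(x) v'(x) dx = ∫_0^π f(x) v(x) dx + [u'(x) v(x)]_0^π.
Choose V so that boundary terms are either known or forced to vanish.
u has homogeneous Neumann: u'(0) = u'(π) = 0. So [u' v]_0^π = 0·v(π) − 0·v(0) = 0 for any v; take V = H^1(0, π).
Weak formulation: find u (satisfying any essential BC) such that ∫_0^π u'(x) v'(x) dx = ∫_0^π f v dx for all v ∈ V (homogeneous Neumann, so boundary terms vanish).
Substituting f(x) = x^2 + x - π^2/3 - π/2, the right-hand side is ∫_0^π (x^2 + x - π^2/3 - π/2) v dx.
Compatibility check (pure Neumann): taking v ≡ 1 ∈ V gives 0 = ∫_0^π f dx + (0) − (0), i.e. ∫_0^π f dx must equal u'(0) − u'(π) = 0. Indeed ∫_0^π (x^2 + x - π^2/3 - π/2) dx = 0, so the data are compatible. The solution is then unique only up to an additive constant (fix it e.g. by requiring ∫_0^π u dx = 0).


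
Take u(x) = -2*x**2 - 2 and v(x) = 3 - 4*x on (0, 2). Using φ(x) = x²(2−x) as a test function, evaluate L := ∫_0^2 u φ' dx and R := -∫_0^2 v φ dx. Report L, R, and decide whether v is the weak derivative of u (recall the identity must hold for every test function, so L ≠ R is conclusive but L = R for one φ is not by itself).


LHS = 32/5, RHS = 12/5. No, v is not the weak derivative of u.

u(x) = -2*x**2 - 2, classical derivative u'(x) = -4*x.
φ(x) = x²(2−x), so φ'(x) = x*(4 - 3*x).
Note φ(0) = φ(2) = 0, so the boundary term u·φ vanishes.
LHS = ∫_0^2 u(x) φ'(x) dx = ∫_0^2 (6*x^4 - 8*x^3 + 6*x^2 - 8*x) dx. Term by term:
  ∫_0^2 6*x^4 dx = 192/5;  ∫_0^2 -8*x^3 dx = -32;  ∫_0^2 6*x^2 dx = 16;
  ∫_0^2 -8*x dx = -16.
Sum: 192/5 − 32 + 16 − 16 = 32/5.
So LHS = 32/5.
∫_0^2 v(x) φ(x) dx = ∫_0^2 (4*x^4 - 11*x^3 + 6*x^2) dx. Term by term:
  ∫_0^2 4*x^4 dx = 128/5;  ∫_0^2 -11*x^3 dx = -44;  ∫_0^2 6*x^2 dx = 16.
Sum: 128/5 − 44 + 16 = -12/5.
So RHS = -∫_0^2 v(x) φ(x) dx = 12/5.
LHS − RHS = 4 ≠ 0, so the identity fails.
(For a valid weak derivative the identity must hold for EVERY test function, in particular this one. The failure shows v is NOT the weak derivative of u.)
Correct weak derivative would be u'(x) = -4*x.


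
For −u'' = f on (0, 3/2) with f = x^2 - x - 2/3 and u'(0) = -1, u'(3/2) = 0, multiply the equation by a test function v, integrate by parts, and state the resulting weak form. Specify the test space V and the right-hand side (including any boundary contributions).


V = H^1(0, 3/2) (v unrestricted at boundary; u is determined up to an additive constant); weak form: ∫_0^3/2 u'v' dx = ∫_0^3/2 (x^2 - x - 2/3) v dx + v(0) for all v ∈ V.

Multiply both sides by a test function v and integrate from 0 to 3/2:
  ∫_0^3/2 −u''(x) v(x) dx = ∫_0^3/2 f(x) v(x) dx.
Integrate the LHS by parts once:
  ∫_0^3/2 −u'' v dx = −[u'(x) v(x)]_0^3/2 + ∫_0^3/2 u'(x) v'(x) dx.
Thus ∫_0^3/2 u'(x) v'(x) dx = ∫_0^3/2 f(x) v(x) dx + [u'(x) v(x)]_0^3/2.
Choose V so that boundary terms are either known or forced to vanish.
u has inhomogeneous Neumann u'(0) = -1, u'(3/2) = 0. [u' v]_0^3/2 = (0)·v(3/2) − (-1)·v(0) = v(0). Take V = H^1(0, 3/2); boundary term becomes part of RHS.
Weak formulation: find u (satisfying any essential BC) such that ∫_0^3/2 u'(x) v'(x) dx = ∫_0^3/2 f v dx + v(0) for all v ∈ V (Neumann data are natural BCs: they enter the RHS as boundary terms).
Substituting f(x) = x^2 - x - 2/3, the right-hand side is ∫_0^3/2 (x^2 - x - 2/3) v dx + v(0).
Compatibility check (pure Neumann): taking v ≡ 1 ∈ V gives 0 = ∫_0^3/2 f dx + (0) − (-1), i.e. ∫_0^3/2 f dx must equal u'(0) − u'(3/2) = -1. Indeed ∫_0^3/2 (x^2 - x - 2/3) dx = -1, so the data are compatible. The solution is then unique only up to an additive constant (fix it e.g. by requiring ∫_0^3/2 u dx = 0).


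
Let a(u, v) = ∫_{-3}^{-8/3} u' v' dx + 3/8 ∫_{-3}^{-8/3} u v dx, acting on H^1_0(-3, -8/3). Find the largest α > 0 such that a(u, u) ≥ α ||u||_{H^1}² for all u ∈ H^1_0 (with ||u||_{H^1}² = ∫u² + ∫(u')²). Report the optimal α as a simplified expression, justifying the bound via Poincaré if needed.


α = 3*(1 + 24*π^2)/(8*(1 + 9*π^2))

Coercivity of a(·,·) on H^1_0(-3, -8/3) means a(u, u) ≥ α ||u||_{H^1}² for every u ∈ H^1_0.
The interval has length L = 1/3, and Poincaré/coercivity depend only on L. Here a(u, u) = ∫(u')² + (3/8)·∫u².
Here 0 < c = 3/8 < 1. The condition a(u,u) ≥ α||u||_{H^1}² reads (1−α)∫(u')² ≥ (α−c)∫u². Any admissible α is ≤ 1 (rapidly oscillating u have ∫u²/∫(u')² → 0), and α = 1 would force 0 ≥ (1−c)∫u², impossible since c < 1; so 1−α > 0. By the sharp Poincaré inequality on H^1_0 of an interval of length L, ∫(u')² ≥ (π/L)²∫u² with equality for the first sine mode sin(π(x−x₀)/L) (x₀ the left endpoint), so the inequality holds for all u iff (1−α)(π/L)² ≥ α − c, i.e. α ≤ ((π/L)² + c)/((π/L)² + 1) = (1 + c(L/π)²)/(1 + (L/π)²). With (π/L)² = 9*π^2 and c = 3/8, the largest admissible constant is α = ((π/L)² + c)/((π/L)² + 1).
Simplifying, α = 3*(1 + 24*π^2)/(8*(1 + 9*π^2)).


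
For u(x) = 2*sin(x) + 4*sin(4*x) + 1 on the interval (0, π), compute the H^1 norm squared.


||u||_{H^1(0,π)}^2 = 8 + 141*π

u'(x) = 2*cos(x) + 16*cos(4*x).
Expand u² and (u')² and integrate term by term on (0, π), using: for integers n ≥ 1, ∫_0^π sin²(nx) dx = ∫_0^π cos²(nx) dx = π/2; for n ≠ n', ∫_0^π sin(nx)sin(n'x) dx = ∫_0^π cos(nx)cos(n'x) dx = 0; and by product-to-sum, ∫_0^π sin(nx)cos(n'x) dx = ½∫_0^π [sin((n+n')x) + sin((n−n')x)] dx, which is 0 when n+n' is even and 2n/(n²−n'²) when n+n' is odd (it need not vanish on (0, π)). For the constant mode: ∫_0^π 1 dx = π, ∫_0^π cos(nx) dx = 0, ∫_0^π sin(nx) dx = (1−(−1)^n)/n.
  u² squared terms: (1)²·∫1 dx = 1·π = π;  (2)²·∫sin(x)² dx = 4·π/2 = 2*π;  (4)²·∫sin(4x)² dx = 16·π/2 = 8*π.
  u² cross terms: 2·(1)·(2)·∫1·sin(x) dx = 4·(2) = 8;  2·(1)·(4)·∫1·sin(4x) dx = 8·(0) = 0;  2·(2)·(4)·∫sin(x)·sin(4x) dx = 16·(0) = 0.
  So ∫_0^π u² dx = π + 2*π + 8*π + 8 + 0 + 0 = 8 + 11*π.
  (u')² squared terms: (2)²·∫cos(x)² dx = 4·π/2 = 2*π;  (16)²·∫cos(4x)² dx = 256·π/2 = 128*π.
  (u')² cross terms: 2·(2)·(16)·∫cos(x)·cos(4x) dx = 64·(0) = 0.
  So ∫_0^π (u')² dx = 2*π + 128*π + 0 = 130*π.
||u||_{H^1}^2 = (8 + 11*π) + (130*π) = 8 + 141*π.


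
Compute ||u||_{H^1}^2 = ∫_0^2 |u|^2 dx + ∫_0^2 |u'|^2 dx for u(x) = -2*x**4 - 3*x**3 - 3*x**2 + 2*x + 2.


||u||_{H^1}^2 = 1588096/315

The H^1 norm (squared) on an interval (0, L) is
  ||u||_{H^1}^2 = ∫_0^L u(x)^2 dx + ∫_0^L u'(x)^2 dx.
Compute u'(x) = -8*x**3 - 9*x**2 - 6*x + 2.
Then u(x)^2 = 4*x**8 + 12*x**7 + 21*x**6 + 10*x**5 - 11*x**4 - 24*x**3 - 8*x**2 + 8*x + 4 and u'(x)^2 = 64*x**6 + 144*x**5 + 177*x**4 + 76*x**3 - 24*x + 4.
Integrate each monomial from 0 to 2 using ∫_0^2 c·x^n dx = c·2^(n+1)/(n+1):
  ∫_0^2 u(x)^2 dx = ∫_0^2 (4*x^8 + 12*x^7 + 21*x^6 + 10*x^5 - 11*x^4 - 24*x^3 - 8*x^2 + 8*x + 4) dx. Term by term:
    ∫_0^2 4*x^8 dx = 2048/9;  ∫_0^2 12*x^7 dx = 384;  ∫_0^2 21*x^6 dx = 384;
    ∫_0^2 10*x^5 dx = 320/3;  ∫_0^2 -11*x^4 dx = -352/5;  ∫_0^2 -24*x^3 dx = -96;
    ∫_0^2 -8*x^2 dx = -64/3;  ∫_0^2 8*x dx = 16;  ∫_0^2 4 dx = 8.
  Sum: 2048/9 + 384 + 384 + 320/3 − 352/5 − 96 − 64/3 + 16 + 8 = 42232/45.
  ∫_0^2 u'(x)^2 dx = ∫_0^2 (64*x^6 + 144*x^5 + 177*x^4 + 76*x^3 - 24*x + 4) dx. Term by term:
    ∫_0^2 64*x^6 dx = 8192/7;  ∫_0^2 144*x^5 dx = 1536;  ∫_0^2 177*x^4 dx = 5664/5;
    ∫_0^2 76*x^3 dx = 304;  ∫_0^2 -24*x dx = -48;  ∫_0^2 4 dx = 8.
  Sum: 8192/7 + 1536 + 5664/5 + 304 − 48 + 8 = 143608/35.
Adding: ||u||_{H^1}^2 = 42232/45 + 143608/35 = 1588096/315.


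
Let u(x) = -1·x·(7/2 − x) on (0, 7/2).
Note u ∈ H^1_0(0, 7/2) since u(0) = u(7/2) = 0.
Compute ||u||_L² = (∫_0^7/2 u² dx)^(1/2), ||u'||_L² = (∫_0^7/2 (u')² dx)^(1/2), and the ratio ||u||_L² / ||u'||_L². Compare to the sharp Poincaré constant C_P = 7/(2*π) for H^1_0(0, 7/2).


||u||_L² / ||u'||_L² = 7*sqrt(10)/20 < C_P = 7/(2*π).

u(x) = -1·x·(7/2 − x), so u'(x) = 2*x - 7/2.
u(x) = -1·x·(7/2 − x) vanishes at x = 0 and x = 7/2, so u ∈ H^1_0(0, 7/2). Differentiate via the product rule and integrate the resulting polynomials term by term.
  ∫_0^7/2 u² dx = ∫_0^7/2 (x^4 - 7*x^3 + 49*x^2/4) dx. Term by term:
    ∫_0^7/2 x^4 dx = 16807/160;  ∫_0^7/2 -7*x^3 dx = -16807/64;  ∫_0^7/2 49*x^2/4 dx = 16807/96.
  Sum: 16807/160 − 16807/64 + 16807/96 = 16807/960.
  ∫_0^7/2 (u')² dx = ∫_0^7/2 (4*x^2 - 14*x + 49/4) dx. Term by term:
    ∫_0^7/2 4*x^2 dx = 343/6;  ∫_0^7/2 -14*x dx = -343/4;  ∫_0^7/2 49/4 dx = 343/8.
  Sum: 343/6 − 343/4 + 343/8 = 343/24.
∫_0^7/2 u² dx = 16807/960, so ||u||_L² = 49*sqrt(105)/120.
∫_0^7/2 (u')² dx = 343/24, so ||u'||_L² = 7*sqrt(42)/12.
Ratio ||u||_L² / ||u'||_L² = 7*sqrt(10)/20.
Sharp Poincaré constant on H^1_0(0, 7/2) is C_P = L/π = 7/(2*π), achieved by sin(2*π/7·x).
A polynomial bump cannot attain the sharp Poincaré constant (only the first sine eigenfunction does), so the ratio is strictly less than C_P, consistent with ||u||_L² ≤ C_P ||u'||_L².


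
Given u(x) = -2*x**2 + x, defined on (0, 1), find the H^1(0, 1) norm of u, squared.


||u||_{H^1}^2 = 37/15

The H^1 norm (squared) on an interval (0, L) is
  ||u||_{H^1}^2 = ∫_0^L u(x)^2 dx + ∫_0^L u'(x)^2 dx.
Compute u'(x) = 1 - 4*x.
Then u(x)^2 = 4*x**4 - 4*x**3 + x**2 and u'(x)^2 = 16*x**2 - 8*x + 1.
Integrate each monomial from 0 to 1 using ∫_0^1 c·x^n dx = c·1^(n+1)/(n+1):
  ∫_0^1 u(x)^2 dx = ∫_0^1 (4*x^4 - 4*x^3 + x^2) dx. Term by term:
    ∫_0^1 4*x^4 dx = 4/5;  ∫_0^1 -4*x^3 dx = -1;  ∫_0^1 x^2 dx = 1/3.
  Sum: 4/5 − 1 + 1/3 = 2/15.
  ∫_0^1 u'(x)^2 dx = ∫_0^1 (16*x^2 - 8*x + 1) dx. Term by term:
    ∫_0^1 16*x^2 dx = 16/3;  ∫_0^1 -8*x dx = -4;  ∫_0^1 1 dx = 1.
  Sum: 16/3 − 4 + 1 = 7/3.
Adding: ||u||_{H^1}^2 = 2/15 + 7/3 = 37/15.


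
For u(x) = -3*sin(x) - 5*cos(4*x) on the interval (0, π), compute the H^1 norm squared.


||u||_{H^1(0,π)}^2 = -68 + 443*π/2

u'(x) = 20*sin(4*x) - 3*cos(x).
Expand u² and (u')² and integrate term by term on (0, π), using: for integers n ≥ 1, ∫_0^π sin²(nx) dx = ∫_0^π cos²(nx) dx = π/2; for n ≠ n', ∫_0^π sin(nx)sin(n'x) dx = ∫_0^π cos(nx)cos(n'x) dx = 0; and by product-to-sum, ∫_0^π sin(nx)cos(n'x) dx = ½∫_0^π [sin((n+n')x) + sin((n−n')x)] dx, which is 0 when n+n' is even and 2n/(n²−n'²) when n+n' is odd (it need not vanish on (0, π)).
  u² squared terms: (-5)²·∫cos(4x)² dx = 25·π/2 = 25*π/2;  (-3)²·∫sin(x)² dx = 9·π/2 = 9*π/2.
  u² cross terms: 2·(-5)·(-3)·∫cos(4x)·sin(x) dx = 30·(-2/15) = -4.
  So ∫_0^π u² dx = 25*π/2 + 9*π/2 − 4 = -4 + 17*π.
  (u')² squared terms: (-3)²·∫cos(x)² dx = 9·π/2 = 9*π/2;  (20)²·∫sin(4x)² dx = 400·π/2 = 200*π.
  (u')² cross terms: 2·(-3)·(20)·∫cos(x)·sin(4x) dx = -120·(8/15) = -64.
  So ∫_0^π (u')² dx = 9*π/2 + 200*π − 64 = -64 + 409*π/2.
||u||_{H^1}^2 = (-4 + 17*π) + (-64 + 409*π/2) = -68 + 443*π/2.


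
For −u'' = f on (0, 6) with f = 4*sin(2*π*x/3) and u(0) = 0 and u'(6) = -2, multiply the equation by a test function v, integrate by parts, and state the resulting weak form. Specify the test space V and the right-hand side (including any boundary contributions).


V = {v ∈ H^1(0, 6) : v(0) = 0} (test functions vanish at x = 0 where u is specified); weak form: ∫_0^6 u'v' dx = ∫_0^6 (4*sin(2*π*x/3)) v dx − 2·v(6) for all v ∈ V.

Multiply both sides by a test function v and integrate from 0 to 6:
  ∫_0^6 −u''(x) v(x) dx = ∫_0^6 f(x) v(x) dx.
Integrate the LHS by parts once:
  ∫_0^6 −u'' v dx = −[u'(x) v(x)]_0^6 + ∫_0^6 u'(x) v'(x) dx.
Thus ∫_0^6 u'(x) v'(x) dx = ∫_0^6 f(x) v(x) dx + [u'(x) v(x)]_0^6.
Choose V so that boundary terms are either known or forced to vanish.
Mixed BC: u(0) = 0 (Dirichlet) and u'(6) = -2 (Neumann). Define V = {v ∈ H^1(0, 6) : v(0) = 0}. Then [u' v]_0^6 = u'(6)·v(6) − u'(0)·0 = − 2·v(6).
Weak formulation: find u (satisfying any essential BC) such that ∫_0^6 u'(x) v'(x) dx = ∫_0^6 f v dx − 2·v(6) for all v ∈ V (Dirichlet at 0 absorbed into V; Neumann datum at x = 6 contributes the boundary term).
Substituting f(x) = 4*sin(2*π*x/3), the right-hand side is ∫_0^6 (4*sin(2*π*x/3)) v dx − 2·v(6).


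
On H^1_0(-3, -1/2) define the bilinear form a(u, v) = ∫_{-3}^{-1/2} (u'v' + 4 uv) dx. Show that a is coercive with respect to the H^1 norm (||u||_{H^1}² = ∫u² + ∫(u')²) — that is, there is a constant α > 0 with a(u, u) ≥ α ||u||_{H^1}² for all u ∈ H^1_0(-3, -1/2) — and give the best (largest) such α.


α = 1

Coercivity of a(·,·) on H^1_0(-3, -1/2) means a(u, u) ≥ α ||u||_{H^1}² for every u ∈ H^1_0.
The interval has length L = 5/2, and Poincaré/coercivity depend only on L. Here a(u, u) = ∫(u')² + (4)·∫u².
Here c = 4 ≥ 1, so a(u,u) = ∫(u')² + c∫u² ≥ ∫(u')² + ∫u² = ||u||_{H^1}², i.e. α = 1 works. No larger α is possible: a(u,u) ≥ α||u||_{H^1}² means (1−α)∫(u')² ≥ (α−c)∫u², and for the modes u_n = sin(nπ(x−x₀)/L) (x₀ the left endpoint) one has ∫u_n²/∫(u_n')² = (L/(nπ))² → 0, so a(u_n,u_n)/||u_n||_{H^1}² → 1. Hence the optimal constant is α = 1.
Therefore α = 1.


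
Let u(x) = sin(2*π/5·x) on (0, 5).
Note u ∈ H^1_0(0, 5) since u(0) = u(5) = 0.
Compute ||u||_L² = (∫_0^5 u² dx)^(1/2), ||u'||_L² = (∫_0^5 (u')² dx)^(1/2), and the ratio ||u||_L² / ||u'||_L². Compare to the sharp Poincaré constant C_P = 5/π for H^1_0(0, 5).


||u||_L² / ||u'||_L² = 5/(2*π) < C_P = 5/π.

u(x) = sin(2*π/5·x), so u'(x) = 2*π*cos(2*π*x/5)/5.
Writing u(x) = A·sin(kπx/L) with A = 1 and k = 2, use ∫_0^L sin²(kπx/L) dx = L/2 and ∫_0^L cos²(kπx/L) dx = L/2.
u² = 1·sin²(2*π/5·x) and (u')² = 4*π^2/25·cos²(2*π/5·x), and each of sin², cos² integrates to L/2 = 5/2 over (0, 5).
∫_0^5 u² dx = 5/2, so ||u||_L² = sqrt(10)/2.
∫_0^5 (u')² dx = 2*π^2/5, so ||u'||_L² = sqrt(10)*π/5.
Ratio ||u||_L² / ||u'||_L² = 5/(2*π).
Sharp Poincaré constant on H^1_0(0, 5) is C_P = L/π = 5/π, achieved by sin(π/5·x).
This is the k = 2 harmonic; the ratio L/(kπ) is strictly less than C_P = L/π, consistent with the sharp inequality ||u||_L² ≤ C_P ||u'||_L².


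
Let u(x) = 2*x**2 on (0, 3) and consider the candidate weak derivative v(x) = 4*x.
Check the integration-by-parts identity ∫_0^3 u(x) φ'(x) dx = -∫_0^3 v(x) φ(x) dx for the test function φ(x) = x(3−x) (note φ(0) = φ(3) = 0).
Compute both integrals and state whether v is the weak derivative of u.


LHS = -27, RHS = -27. Yes, v = u' weakly.

u(x) = 2*x**2, classical derivative u'(x) = 4*x.
φ(x) = x(3−x), so φ'(x) = 3 - 2*x.
Note φ(0) = φ(3) = 0, so the boundary term u·φ vanishes.
LHS = ∫_0^3 u(x) φ'(x) dx = ∫_0^3 (-4*x^3 + 6*x^2) dx. Term by term:
  ∫_0^3 -4*x^3 dx = -81;  ∫_0^3 6*x^2 dx = 54.
Sum: -81 + 54 = -27.
So LHS = -27.
∫_0^3 v(x) φ(x) dx = ∫_0^3 (-4*x^3 + 12*x^2) dx. Term by term:
  ∫_0^3 -4*x^3 dx = -81;  ∫_0^3 12*x^2 dx = 108.
Sum: -81 + 108 = 27.
So RHS = -∫_0^3 v(x) φ(x) dx = -27.
LHS = RHS, so the identity holds for this test φ.
Moreover u is smooth here and v(x) = u'(x) = 4*x pointwise, so the identity holds for every test function. Hence v is the weak derivative of u.


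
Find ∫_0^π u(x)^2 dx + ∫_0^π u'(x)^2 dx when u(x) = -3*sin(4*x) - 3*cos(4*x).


||u||_{H^1(0,π)}^2 = 153*π

u'(x) = 12*sin(4*x) - 12*cos(4*x).
Expand u² and (u')² and integrate term by term on (0, π), using: for integers n ≥ 1, ∫_0^π sin²(nx) dx = ∫_0^π cos²(nx) dx = π/2; for n ≠ n', ∫_0^π sin(nx)sin(n'x) dx = ∫_0^π cos(nx)cos(n'x) dx = 0; and by product-to-sum, ∫_0^π sin(nx)cos(n'x) dx = ½∫_0^π [sin((n+n')x) + sin((n−n')x)] dx, which is 0 when n+n' is even and 2n/(n²−n'²) when n+n' is odd (it need not vanish on (0, π)).
  u² squared terms: (-3)²·∫cos(4x)² dx = 9·π/2 = 9*π/2;  (-3)²·∫sin(4x)² dx = 9·π/2 = 9*π/2.
  u² cross terms: 2·(-3)·(-3)·∫cos(4x)·sin(4x) dx = 18·(0) = 0.
  So ∫_0^π u² dx = 9*π/2 + 9*π/2 + 0 = 9*π.
  (u')² squared terms: (-12)²·∫cos(4x)² dx = 144·π/2 = 72*π;  (12)²·∫sin(4x)² dx = 144·π/2 = 72*π.
  (u')² cross terms: 2·(-12)·(12)·∫cos(4x)·sin(4x) dx = -288·(0) = 0.
  So ∫_0^π (u')² dx = 72*π + 72*π + 0 = 144*π.
||u||_{H^1}^2 = (9*π) + (144*π) = 153*π.


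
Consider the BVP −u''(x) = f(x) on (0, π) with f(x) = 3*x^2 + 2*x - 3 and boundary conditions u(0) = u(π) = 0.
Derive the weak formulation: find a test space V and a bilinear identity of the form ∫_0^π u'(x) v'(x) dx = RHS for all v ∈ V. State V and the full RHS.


V = H^1_0(0, π) (so v(0) = v(π) = 0); weak form: ∫_0^π u'v' dx = ∫_0^π (3*x^2 + 2*x - 3) v dx for all v ∈ V.

Multiply both sides by a test function v and integrate from 0 to π:
  ∫_0^π −u''(x) v(x) dx = ∫_0^π f(x) v(x) dx.
Integrate the LHS by parts once:
  ∫_0^π −u'' v dx = −[u'(x) v(x)]_0^π + ∫_0^π u'(x) v'(x) dx.
Thus ∫_0^π u'(x) v'(x) dx = ∫_0^π f(x) v(x) dx + [u'(x) v(x)]_0^π.
Choose V so that boundary terms are either known or forced to vanish.
u is Dirichlet: u(0) = u(π) = 0. Let V = H^1_0(0, π); then v(0) = v(π) = 0, and [u' v]_0^π = 0.
Weak formulation: find u (satisfying any essential BC) such that ∫_0^π u'(x) v'(x) dx = ∫_0^π f v dx for all v ∈ V.
Substituting f(x) = 3*x^2 + 2*x - 3, the right-hand side is ∫_0^π (3*x^2 + 2*x - 3) v dx.


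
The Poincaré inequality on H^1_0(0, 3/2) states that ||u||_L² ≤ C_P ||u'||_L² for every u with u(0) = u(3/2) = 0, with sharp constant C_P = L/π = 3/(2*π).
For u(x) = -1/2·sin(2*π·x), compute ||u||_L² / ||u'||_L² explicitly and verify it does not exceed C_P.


||u||_L² / ||u'||_L² = 1/(2*π) < C_P = 3/(2*π).

u(x) = -1/2·sin(2*π·x), so u'(x) = -π*cos(2*π*x).
Writing u(x) = A·sin(kπx/L) with A = -1/2 and k = 3, use ∫_0^L sin²(kπx/L) dx = L/2 and ∫_0^L cos²(kπx/L) dx = L/2.
u² = 1/4·sin²(2*π·x) and (u')² = π^2·cos²(2*π·x), and each of sin², cos² integrates to L/2 = 3/4 over (0, 3/2).
∫_0^3/2 u² dx = 3/16, so ||u||_L² = sqrt(3)/4.
∫_0^3/2 (u')² dx = 3*π^2/4, so ||u'||_L² = sqrt(3)*π/2.
Ratio ||u||_L² / ||u'||_L² = 1/(2*π).
Sharp Poincaré constant on H^1_0(0, 3/2) is C_P = L/π = 3/(2*π), achieved by sin(2*π/3·x).
This is the k = 3 harmonic; the ratio L/(kπ) is strictly less than C_P = L/π, consistent with the sharp inequality ||u||_L² ≤ C_P ||u'||_L².


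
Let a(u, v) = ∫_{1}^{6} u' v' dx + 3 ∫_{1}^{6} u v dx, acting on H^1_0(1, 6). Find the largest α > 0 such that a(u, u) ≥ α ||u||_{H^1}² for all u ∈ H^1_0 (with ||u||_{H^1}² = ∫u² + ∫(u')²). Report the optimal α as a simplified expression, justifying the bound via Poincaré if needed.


α = 1

Coercivity of a(·,·) on H^1_0(1, 6) means a(u, u) ≥ α ||u||_{H^1}² for every u ∈ H^1_0.
The interval has length L = 5, and Poincaré/coercivity depend only on L. Here a(u, u) = ∫(u')² + (3)·∫u².
Here c = 3 ≥ 1, so a(u,u) = ∫(u')² + c∫u² ≥ ∫(u')² + ∫u² = ||u||_{H^1}², i.e. α = 1 works. No larger α is possible: a(u,u) ≥ α||u||_{H^1}² means (1−α)∫(u')² ≥ (α−c)∫u², and for the modes u_n = sin(nπ(x−x₀)/L) (x₀ the left endpoint) one has ∫u_n²/∫(u_n')² = (L/(nπ))² → 0, so a(u_n,u_n)/||u_n||_{H^1}² → 1. Hence the optimal constant is α = 1.
Therefore α = 1.


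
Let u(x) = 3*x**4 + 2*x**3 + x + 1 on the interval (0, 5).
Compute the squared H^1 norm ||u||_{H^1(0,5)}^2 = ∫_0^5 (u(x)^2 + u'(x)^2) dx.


||u||_{H^1}^2 = 193837345/42

The H^1 norm (squared) on an interval (0, L) is
  ||u||_{H^1}^2 = ∫_0^L u(x)^2 dx + ∫_0^L u'(x)^2 dx.
Compute u'(x) = 12*x**3 + 6*x**2 + 1.
Then u(x)^2 = 9*x**8 + 12*x**7 + 4*x**6 + 6*x**5 + 10*x**4 + 4*x**3 + x**2 + 2*x + 1 and u'(x)^2 = 144*x**6 + 144*x**5 + 36*x**4 + 24*x**3 + 12*x**2 + 1.
Integrate each monomial from 0 to 5 using ∫_0^5 c·x^n dx = c·5^(n+1)/(n+1):
  ∫_0^5 u(x)^2 dx = ∫_0^5 (9*x^8 + 12*x^7 + 4*x^6 + 6*x^5 + 10*x^4 + 4*x^3 + x^2 + 2*x + 1) dx. Term by term:
    ∫_0^5 9*x^8 dx = 1953125;  ∫_0^5 12*x^7 dx = 1171875/2;  ∫_0^5 4*x^6 dx = 312500/7;
    ∫_0^5 6*x^5 dx = 15625;  ∫_0^5 10*x^4 dx = 6250;  ∫_0^5 4*x^3 dx = 625;
    ∫_0^5 x^2 dx = 125/3;  ∫_0^5 2*x dx = 25;  ∫_0^5 1 dx = 5.
  Sum: 1953125 + 1171875/2 + 312500/7 + 15625 + 6250 + 625 + 125/3 + 25 + 5 = 109463635/42.
  ∫_0^5 u'(x)^2 dx = ∫_0^5 (144*x^6 + 144*x^5 + 36*x^4 + 24*x^3 + 12*x^2 + 1) dx. Term by term:
    ∫_0^5 144*x^6 dx = 11250000/7;  ∫_0^5 144*x^5 dx = 375000;  ∫_0^5 36*x^4 dx = 22500;
    ∫_0^5 24*x^3 dx = 3750;  ∫_0^5 12*x^2 dx = 500;  ∫_0^5 1 dx = 5.
  Sum: 11250000/7 + 375000 + 22500 + 3750 + 500 + 5 = 14062285/7.
Adding: ||u||_{H^1}^2 = 109463635/42 + 14062285/7 = 193837345/42.
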